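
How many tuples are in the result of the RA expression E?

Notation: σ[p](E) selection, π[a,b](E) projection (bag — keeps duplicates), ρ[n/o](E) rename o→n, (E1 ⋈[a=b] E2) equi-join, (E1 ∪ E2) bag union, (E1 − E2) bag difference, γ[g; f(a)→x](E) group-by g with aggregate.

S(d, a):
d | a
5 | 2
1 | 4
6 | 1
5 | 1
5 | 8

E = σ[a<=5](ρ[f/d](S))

Row counts bottom-up:
  S → 5
  ρ[f/d](S) → 5
  σ[a<=5](ρ[f/d](S)) → 4

|E| = 4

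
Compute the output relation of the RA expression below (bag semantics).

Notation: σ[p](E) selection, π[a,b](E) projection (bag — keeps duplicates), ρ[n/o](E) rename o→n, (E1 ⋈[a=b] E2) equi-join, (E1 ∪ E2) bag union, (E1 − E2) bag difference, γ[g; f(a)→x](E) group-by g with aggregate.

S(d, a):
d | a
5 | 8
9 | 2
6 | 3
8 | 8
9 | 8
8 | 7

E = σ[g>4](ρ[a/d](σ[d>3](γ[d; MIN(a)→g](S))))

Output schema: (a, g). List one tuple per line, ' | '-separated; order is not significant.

Row counts bottom-up:
  S → 6
  γ[d; MIN(a)→g](S) → 4
  σ[d>3](γ[d; MIN(a)→g](S)) → 4
  ρ[a/d](σ[d>3](γ[d; MIN(a)→g](S))) → 4
  σ[g>4](ρ[a/d](σ[d>3](γ[d; MIN(a)→g](S)))) → 2

== RESULT ==
a | g
5 | 8
8 | 7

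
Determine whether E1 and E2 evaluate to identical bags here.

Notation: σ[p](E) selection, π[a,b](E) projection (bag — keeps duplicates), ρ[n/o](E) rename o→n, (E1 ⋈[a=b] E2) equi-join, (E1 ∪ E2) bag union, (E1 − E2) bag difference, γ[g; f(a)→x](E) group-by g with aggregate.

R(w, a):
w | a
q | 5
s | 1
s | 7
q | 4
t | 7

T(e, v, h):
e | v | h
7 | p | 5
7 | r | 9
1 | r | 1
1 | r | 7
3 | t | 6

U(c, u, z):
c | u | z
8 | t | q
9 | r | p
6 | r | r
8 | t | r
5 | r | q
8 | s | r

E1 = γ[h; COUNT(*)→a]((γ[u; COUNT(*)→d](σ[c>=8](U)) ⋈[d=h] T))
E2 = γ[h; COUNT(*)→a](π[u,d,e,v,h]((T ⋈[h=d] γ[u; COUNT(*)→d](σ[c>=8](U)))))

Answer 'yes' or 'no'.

E1 stepwise |·|:
  U → 6
  σ[c>=8](U) → 4
  γ[u; COUNT(*)→d](σ[c>=8](U)) → 3
  T → 5
  (γ[u; COUNT(*)→d](σ[c>=8](U)) ⋈[d=h] T) → 2
  γ[h; COUNT(*)→a]((γ[u; COUNT(*)→d](σ[c>=8](U)) ⋈[d=h] T)) → 1
E2 stepwise |·|:
  T → 5
  U → 6
  σ[c>=8](U) → 4
  γ[u; COUNT(*)→d](σ[c>=8](U)) → 3
  (T ⋈[h=d] γ[u; COUNT(*)→d](σ[c>=8](U))) → 2
  π[u,d,e,v,h]((T ⋈[h=d] γ[u; COUNT(*)→d](σ[c>=8](U)))) → 2
  γ[h; COUNT(*)→a](π[u,d,e,v,h]((T ⋈[h=d] γ[u; COUNT(*)→d](σ[c>=8](U))))) → 1

E1 and E2 produce the same multiset:
h | a
1 | 2

yes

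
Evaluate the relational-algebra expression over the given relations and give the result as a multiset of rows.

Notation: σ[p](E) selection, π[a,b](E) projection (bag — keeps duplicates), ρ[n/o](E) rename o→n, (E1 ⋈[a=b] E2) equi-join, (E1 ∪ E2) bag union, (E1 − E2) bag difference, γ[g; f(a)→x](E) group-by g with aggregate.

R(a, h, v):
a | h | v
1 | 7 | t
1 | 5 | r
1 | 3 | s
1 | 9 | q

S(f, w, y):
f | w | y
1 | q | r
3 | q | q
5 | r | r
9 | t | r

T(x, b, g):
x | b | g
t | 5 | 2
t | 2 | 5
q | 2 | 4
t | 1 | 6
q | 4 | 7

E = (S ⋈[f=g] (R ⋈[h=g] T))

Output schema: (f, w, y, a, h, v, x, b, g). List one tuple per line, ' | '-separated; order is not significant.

Stepwise |·|:
  S → 4
  R → 4
  T → 5
  (R ⋈[h=g] T) → 2
  (S ⋈[f=g] (R ⋈[h=g] T)) → 1

== RESULT ==
f | w | y | a | h | v | x | b | g
5 | r | r | 1 | 5 | r | t | 2 | 5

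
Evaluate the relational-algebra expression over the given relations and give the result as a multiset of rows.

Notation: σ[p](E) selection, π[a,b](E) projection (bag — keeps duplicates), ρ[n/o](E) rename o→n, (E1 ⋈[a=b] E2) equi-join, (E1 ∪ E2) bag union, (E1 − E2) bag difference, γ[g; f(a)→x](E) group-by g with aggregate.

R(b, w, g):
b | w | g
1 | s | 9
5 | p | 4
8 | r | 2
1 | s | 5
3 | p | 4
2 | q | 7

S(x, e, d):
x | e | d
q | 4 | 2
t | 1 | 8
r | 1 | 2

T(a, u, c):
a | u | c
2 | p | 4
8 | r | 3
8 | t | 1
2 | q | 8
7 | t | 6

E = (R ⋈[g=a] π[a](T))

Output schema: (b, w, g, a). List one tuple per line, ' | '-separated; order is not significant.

Subexpression sizes:
  R → 6
  T → 5
  π[a](T) → 5
  (R ⋈[g=a] π[a](T)) → 3

== RESULT ==
b | w | g | a
2 | q | 7 | 7
8 | r | 2 | 2
8 | r | 2 | 2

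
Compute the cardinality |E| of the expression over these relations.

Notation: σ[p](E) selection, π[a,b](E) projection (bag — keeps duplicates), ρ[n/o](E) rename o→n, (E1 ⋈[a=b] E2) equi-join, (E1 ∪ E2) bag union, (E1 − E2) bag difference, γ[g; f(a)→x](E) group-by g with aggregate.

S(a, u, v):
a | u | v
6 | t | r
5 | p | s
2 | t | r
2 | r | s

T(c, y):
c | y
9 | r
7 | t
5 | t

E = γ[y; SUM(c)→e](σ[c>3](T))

Stepwise |·|:
  T → 3
  σ[c>3](T) → 3
  γ[y; SUM(c)→e](σ[c>3](T)) → 2

|E| = 2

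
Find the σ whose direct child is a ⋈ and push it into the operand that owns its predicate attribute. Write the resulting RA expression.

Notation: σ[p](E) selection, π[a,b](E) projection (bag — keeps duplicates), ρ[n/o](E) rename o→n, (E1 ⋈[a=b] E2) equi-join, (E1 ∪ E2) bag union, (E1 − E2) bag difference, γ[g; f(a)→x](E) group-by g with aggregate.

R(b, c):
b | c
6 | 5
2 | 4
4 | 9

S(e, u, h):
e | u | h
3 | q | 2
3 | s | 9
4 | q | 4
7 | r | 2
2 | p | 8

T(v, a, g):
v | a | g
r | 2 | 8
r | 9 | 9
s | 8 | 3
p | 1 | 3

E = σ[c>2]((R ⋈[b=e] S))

σ filters on c, owned by the left side.
E' = (σ[c>2](R) ⋈[b=e] S)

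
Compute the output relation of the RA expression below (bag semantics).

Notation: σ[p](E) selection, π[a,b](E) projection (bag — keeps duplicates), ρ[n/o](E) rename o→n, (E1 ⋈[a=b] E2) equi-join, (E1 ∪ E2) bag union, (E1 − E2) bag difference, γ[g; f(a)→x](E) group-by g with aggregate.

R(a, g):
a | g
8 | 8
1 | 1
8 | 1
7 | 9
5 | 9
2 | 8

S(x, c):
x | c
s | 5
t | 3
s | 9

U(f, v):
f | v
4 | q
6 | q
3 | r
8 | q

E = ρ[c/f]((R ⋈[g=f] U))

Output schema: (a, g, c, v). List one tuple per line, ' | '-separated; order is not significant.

Subexpression sizes:
  R → 6
  U → 4
  (R ⋈[g=f] U) → 2
  ρ[c/f]((R ⋈[g=f] U)) → 2

== RESULT ==
a | g | c | v
2 | 8 | 8 | q
8 | 8 | 8 | q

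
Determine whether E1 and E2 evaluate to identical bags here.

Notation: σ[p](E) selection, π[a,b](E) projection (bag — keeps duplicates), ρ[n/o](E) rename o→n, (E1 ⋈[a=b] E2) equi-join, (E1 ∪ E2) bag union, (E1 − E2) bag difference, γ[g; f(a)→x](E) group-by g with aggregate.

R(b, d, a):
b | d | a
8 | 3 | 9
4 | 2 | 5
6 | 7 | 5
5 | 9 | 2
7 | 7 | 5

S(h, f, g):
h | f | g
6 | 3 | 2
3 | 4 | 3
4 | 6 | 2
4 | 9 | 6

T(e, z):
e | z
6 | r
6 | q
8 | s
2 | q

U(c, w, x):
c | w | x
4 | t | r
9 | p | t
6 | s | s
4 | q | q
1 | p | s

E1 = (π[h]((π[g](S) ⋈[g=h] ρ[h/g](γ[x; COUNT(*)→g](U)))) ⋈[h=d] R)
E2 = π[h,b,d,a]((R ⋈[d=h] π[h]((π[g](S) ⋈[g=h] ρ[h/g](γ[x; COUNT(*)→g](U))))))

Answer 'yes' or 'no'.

E1 subexpression sizes:
  S → 4
  π[g](S) → 4
  U → 5
  γ[x; COUNT(*)→g](U) → 4
  ρ[h/g](γ[x; COUNT(*)→g](U)) → 4
  (π[g](S) ⋈[g=h] ρ[h/g](γ[x; COUNT(*)→g](U))) → 2
  π[h]((π[g](S) ⋈[g=h] ρ[h/g](γ[x; COUNT(*)→g](U)))) → 2
  R → 5
  (π[h]((π[g](S) ⋈[g=h] ρ[h/g](γ[x; COUNT(*)→g](U)))) ⋈[h=d] R) → 2
E2 subexpression sizes:
  R → 5
  S → 4
  π[g](S) → 4
  U → 5
  γ[x; COUNT(*)→g](U) → 4
  ρ[h/g](γ[x; COUNT(*)→g](U)) → 4
  (π[g](S) ⋈[g=h] ρ[h/g](γ[x; COUNT(*)→g](U))) → 2
  π[h]((π[g](S) ⋈[g=h] ρ[h/g](γ[x; COUNT(*)→g](U)))) → 2
  (R ⋈[d=h] π[h]((π[g](S) ⋈[g=h] ρ[h/g](γ[x; COUNT(*)→g](U))))) → 2
  π[h,b,d,a]((R ⋈[d=h] π[h]((π[g](S) ⋈[g=h] ρ[h/g](γ[x; COUNT(*)→g](U)))))) → 2

E1 and E2 produce the same multiset:
h | b | d | a
2 | 4 | 2 | 5
2 | 4 | 2 | 5

yes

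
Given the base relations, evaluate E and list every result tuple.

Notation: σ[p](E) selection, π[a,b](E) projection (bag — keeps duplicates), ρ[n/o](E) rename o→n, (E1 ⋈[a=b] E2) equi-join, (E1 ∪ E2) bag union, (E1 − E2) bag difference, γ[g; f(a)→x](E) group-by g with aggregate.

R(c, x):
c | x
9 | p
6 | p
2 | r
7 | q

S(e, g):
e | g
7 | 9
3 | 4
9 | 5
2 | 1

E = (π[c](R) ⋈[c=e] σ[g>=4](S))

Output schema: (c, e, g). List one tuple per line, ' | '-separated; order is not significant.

Subexpression sizes:
  R → 4
  π[c](R) → 4
  S → 4
  σ[g>=4](S) → 3
  (π[c](R) ⋈[c=e] σ[g>=4](S)) → 2

== RESULT ==
c | e | g
7 | 7 | 9
9 | 9 | 5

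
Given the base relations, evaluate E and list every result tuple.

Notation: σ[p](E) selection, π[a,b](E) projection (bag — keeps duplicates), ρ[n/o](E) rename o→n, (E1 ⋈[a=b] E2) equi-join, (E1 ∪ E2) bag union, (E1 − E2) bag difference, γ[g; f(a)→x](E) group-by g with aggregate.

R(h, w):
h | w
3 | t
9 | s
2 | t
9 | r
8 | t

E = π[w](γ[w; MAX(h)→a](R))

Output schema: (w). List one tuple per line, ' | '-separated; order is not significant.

Row counts bottom-up:
  R → 5
  γ[w; MAX(h)→a](R) → 3
  π[w](γ[w; MAX(h)→a](R)) → 3

== RESULT ==
w
r
s
t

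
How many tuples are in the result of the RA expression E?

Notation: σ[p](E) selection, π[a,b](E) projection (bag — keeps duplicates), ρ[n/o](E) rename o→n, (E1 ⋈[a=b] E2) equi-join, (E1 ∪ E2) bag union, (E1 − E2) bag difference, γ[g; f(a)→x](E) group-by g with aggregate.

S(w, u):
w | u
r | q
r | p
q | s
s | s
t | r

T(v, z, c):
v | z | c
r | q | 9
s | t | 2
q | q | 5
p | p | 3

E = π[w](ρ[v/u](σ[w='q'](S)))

Subexpression sizes:
  S → 5
  σ[w='q'](S) → 1
  ρ[v/u](σ[w='q'](S)) → 1
  π[w](ρ[v/u](σ[w='q'](S))) → 1

|E| = 1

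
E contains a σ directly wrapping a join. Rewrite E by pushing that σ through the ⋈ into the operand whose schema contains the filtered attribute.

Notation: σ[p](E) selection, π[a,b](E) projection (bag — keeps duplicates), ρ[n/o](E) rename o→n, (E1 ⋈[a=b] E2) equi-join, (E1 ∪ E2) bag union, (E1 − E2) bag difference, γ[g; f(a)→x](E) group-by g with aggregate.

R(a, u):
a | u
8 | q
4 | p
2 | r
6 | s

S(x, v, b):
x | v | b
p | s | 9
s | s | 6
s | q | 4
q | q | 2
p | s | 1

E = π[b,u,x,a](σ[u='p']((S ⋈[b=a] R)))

σ filters on u, owned by the right side.
E' = π[b,u,x,a]((S ⋈[b=a] σ[u='p'](R)))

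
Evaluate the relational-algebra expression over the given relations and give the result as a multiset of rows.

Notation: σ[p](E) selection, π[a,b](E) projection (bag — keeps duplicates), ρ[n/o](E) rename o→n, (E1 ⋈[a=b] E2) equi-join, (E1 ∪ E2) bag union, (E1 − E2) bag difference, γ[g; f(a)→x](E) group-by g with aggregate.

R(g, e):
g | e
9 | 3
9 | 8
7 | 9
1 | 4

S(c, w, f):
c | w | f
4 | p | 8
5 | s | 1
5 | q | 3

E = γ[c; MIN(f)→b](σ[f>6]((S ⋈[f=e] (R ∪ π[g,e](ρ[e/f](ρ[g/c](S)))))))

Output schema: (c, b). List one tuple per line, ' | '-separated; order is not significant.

Per-node cardinality:
  S → 3
  R → 4
  S → 3
  ρ[g/c](S) → 3
  ρ[e/f](ρ[g/c](S)) → 3
  π[g,e](ρ[e/f](ρ[g/c](S))) → 3
  (R ∪ π[g,e](ρ[e/f](ρ[g/c](S)))) → 7
  (S ⋈[f=e] (R ∪ π[g,e](ρ[e/f](ρ[g/c](S))))) → 5
  σ[f>6]((S ⋈[f=e] (R ∪ π[g,e](ρ[e/f](ρ[g/c](S)))))) → 2
  γ[c; MIN(f)→b](σ[f>6]((S ⋈[f=e] (R ∪ π[g,e](ρ[e/f](ρ[g/c](S))))))) → 1

== RESULT ==
c | b
4 | 8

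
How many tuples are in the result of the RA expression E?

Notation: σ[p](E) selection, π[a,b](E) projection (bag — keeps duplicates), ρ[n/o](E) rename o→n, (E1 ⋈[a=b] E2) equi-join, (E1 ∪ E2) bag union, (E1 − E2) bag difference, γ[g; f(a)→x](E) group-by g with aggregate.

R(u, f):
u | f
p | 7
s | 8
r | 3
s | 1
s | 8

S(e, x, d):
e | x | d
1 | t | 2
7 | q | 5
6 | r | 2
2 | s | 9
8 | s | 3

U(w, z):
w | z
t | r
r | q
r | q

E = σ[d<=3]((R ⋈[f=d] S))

Stepwise |·|:
  R → 5
  S → 5
  (R ⋈[f=d] S) → 1
  σ[d<=3]((R ⋈[f=d] S)) → 1

|E| = 1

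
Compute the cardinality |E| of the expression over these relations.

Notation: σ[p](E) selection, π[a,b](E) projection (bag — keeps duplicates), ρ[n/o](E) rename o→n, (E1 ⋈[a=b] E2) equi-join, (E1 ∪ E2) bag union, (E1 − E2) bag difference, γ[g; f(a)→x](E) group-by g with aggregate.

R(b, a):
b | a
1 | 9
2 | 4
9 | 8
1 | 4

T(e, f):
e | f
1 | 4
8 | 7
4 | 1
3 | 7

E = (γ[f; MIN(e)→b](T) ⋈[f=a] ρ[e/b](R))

Row counts bottom-up:
  T → 4
  γ[f; MIN(e)→b](T) → 3
  R → 4
  ρ[e/b](R) → 4
  (γ[f; MIN(e)→b](T) ⋈[f=a] ρ[e/b](R)) → 2

|E| = 2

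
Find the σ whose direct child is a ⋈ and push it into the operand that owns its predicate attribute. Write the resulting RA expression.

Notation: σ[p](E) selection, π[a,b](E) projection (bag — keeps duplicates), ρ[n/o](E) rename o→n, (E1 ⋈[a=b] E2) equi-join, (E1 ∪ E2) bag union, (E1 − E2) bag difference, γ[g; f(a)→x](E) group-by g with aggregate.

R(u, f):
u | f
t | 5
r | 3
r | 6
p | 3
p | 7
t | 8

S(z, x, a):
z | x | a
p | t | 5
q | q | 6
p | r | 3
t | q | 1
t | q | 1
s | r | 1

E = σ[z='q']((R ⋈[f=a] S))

σ filters on z, owned by the right side.
E' = (R ⋈[f=a] σ[z='q'](S))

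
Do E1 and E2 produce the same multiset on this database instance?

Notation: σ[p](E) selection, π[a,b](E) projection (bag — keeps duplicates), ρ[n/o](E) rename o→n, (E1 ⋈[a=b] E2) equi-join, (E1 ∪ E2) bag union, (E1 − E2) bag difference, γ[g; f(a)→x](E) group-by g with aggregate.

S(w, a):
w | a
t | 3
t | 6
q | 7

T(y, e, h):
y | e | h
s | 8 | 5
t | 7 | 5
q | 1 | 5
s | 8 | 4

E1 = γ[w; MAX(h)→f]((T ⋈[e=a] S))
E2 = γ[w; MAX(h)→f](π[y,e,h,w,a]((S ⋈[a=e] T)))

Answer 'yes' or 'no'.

E1 stepwise |·|:
  T → 4
  S → 3
  (T ⋈[e=a] S) → 1
  γ[w; MAX(h)→f]((T ⋈[e=a] S)) → 1
E2 stepwise |·|:
  S → 3
  T → 4
  (S ⋈[a=e] T) → 1
  π[y,e,h,w,a]((S ⋈[a=e] T)) → 1
  γ[w; MAX(h)→f](π[y,e,h,w,a]((S ⋈[a=e] T))) → 1

E1 and E2 produce the same multiset:
w | f
q | 5

yes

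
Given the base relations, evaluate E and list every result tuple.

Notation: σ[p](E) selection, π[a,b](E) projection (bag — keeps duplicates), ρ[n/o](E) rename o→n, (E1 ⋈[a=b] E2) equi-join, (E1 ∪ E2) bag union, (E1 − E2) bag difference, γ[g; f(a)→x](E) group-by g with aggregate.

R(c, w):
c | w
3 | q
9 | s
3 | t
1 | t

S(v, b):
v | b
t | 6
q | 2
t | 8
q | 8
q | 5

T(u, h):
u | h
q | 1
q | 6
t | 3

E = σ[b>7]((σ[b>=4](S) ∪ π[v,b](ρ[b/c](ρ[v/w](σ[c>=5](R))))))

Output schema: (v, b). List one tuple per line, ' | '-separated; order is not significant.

Subexpression sizes:
  S → 5
  σ[b>=4](S) → 4
  R → 4
  σ[c>=5](R) → 1
  ρ[v/w](σ[c>=5](R)) → 1
  ρ[b/c](ρ[v/w](σ[c>=5](R))) → 1
  π[v,b](ρ[b/c](ρ[v/w](σ[c>=5](R)))) → 1
  (σ[b>=4](S) ∪ π[v,b](ρ[b/c](ρ[v/w](σ[c>=5](R))))) → 5
  σ[b>7]((σ[b>=4](S) ∪ π[v,b](ρ[b/c](ρ[v/w](σ[c>=5](R)))))) → 3

== RESULT ==
v | b
q | 8
s | 9
t | 8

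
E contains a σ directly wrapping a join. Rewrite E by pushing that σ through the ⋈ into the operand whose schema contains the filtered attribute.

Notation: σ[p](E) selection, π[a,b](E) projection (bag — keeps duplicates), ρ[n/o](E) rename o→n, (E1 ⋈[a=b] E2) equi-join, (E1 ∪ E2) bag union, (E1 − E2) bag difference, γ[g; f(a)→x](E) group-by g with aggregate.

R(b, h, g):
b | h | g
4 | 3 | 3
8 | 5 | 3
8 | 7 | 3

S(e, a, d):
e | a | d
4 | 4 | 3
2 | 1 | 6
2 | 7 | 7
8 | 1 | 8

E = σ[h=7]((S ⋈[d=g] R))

σ filters on h, owned by the right side.
E' = (S ⋈[d=g] σ[h=7](R))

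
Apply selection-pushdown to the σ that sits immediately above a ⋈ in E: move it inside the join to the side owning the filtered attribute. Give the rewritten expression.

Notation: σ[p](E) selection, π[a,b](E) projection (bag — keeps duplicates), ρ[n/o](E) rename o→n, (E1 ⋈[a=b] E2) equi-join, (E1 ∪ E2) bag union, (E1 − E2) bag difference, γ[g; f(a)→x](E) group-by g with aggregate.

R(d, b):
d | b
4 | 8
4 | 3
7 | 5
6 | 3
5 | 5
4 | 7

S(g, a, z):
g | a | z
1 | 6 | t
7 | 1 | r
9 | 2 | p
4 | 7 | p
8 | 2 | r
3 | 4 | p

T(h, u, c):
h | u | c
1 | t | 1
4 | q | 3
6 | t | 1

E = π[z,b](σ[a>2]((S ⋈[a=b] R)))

σ filters on a, owned by the left side.
E' = π[z,b]((σ[a>2](S) ⋈[a=b] R))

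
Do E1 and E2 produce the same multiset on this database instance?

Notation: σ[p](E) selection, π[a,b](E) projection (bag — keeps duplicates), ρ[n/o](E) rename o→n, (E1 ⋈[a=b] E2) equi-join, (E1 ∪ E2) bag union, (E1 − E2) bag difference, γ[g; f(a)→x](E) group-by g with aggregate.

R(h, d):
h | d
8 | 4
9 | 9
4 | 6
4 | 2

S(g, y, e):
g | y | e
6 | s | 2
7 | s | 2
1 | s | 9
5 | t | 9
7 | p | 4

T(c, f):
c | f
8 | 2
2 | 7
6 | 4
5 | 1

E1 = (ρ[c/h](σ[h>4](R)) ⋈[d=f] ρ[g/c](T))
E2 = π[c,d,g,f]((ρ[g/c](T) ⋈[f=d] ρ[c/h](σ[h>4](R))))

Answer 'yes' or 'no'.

E1 stepwise |·|:
  R → 4
  σ[h>4](R) → 2
  ρ[c/h](σ[h>4](R)) → 2
  T → 4
  ρ[g/c](T) → 4
  (ρ[c/h](σ[h>4](R)) ⋈[d=f] ρ[g/c](T)) → 1
E2 stepwise |·|:
  T → 4
  ρ[g/c](T) → 4
  R → 4
  σ[h>4](R) → 2
  ρ[c/h](σ[h>4](R)) → 2
  (ρ[g/c](T) ⋈[f=d] ρ[c/h](σ[h>4](R))) → 1
  π[c,d,g,f]((ρ[g/c](T) ⋈[f=d] ρ[c/h](σ[h>4](R)))) → 1

E1 and E2 produce the same multiset:
c | d | g | f
8 | 4 | 6 | 4

yes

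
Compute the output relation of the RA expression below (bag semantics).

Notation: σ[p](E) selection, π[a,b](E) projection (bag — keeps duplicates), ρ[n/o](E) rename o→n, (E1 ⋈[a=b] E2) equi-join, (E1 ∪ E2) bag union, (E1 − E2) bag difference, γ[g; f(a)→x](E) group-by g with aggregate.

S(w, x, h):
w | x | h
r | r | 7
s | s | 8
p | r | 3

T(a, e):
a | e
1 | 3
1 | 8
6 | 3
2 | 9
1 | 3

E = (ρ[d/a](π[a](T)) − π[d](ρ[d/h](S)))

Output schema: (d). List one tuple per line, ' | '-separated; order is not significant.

Row counts bottom-up:
  T → 5
  π[a](T) → 5
  ρ[d/a](π[a](T)) → 5
  S → 3
  ρ[d/h](S) → 3
  π[d](ρ[d/h](S)) → 3
  (ρ[d/a](π[a](T)) − π[d](ρ[d/h](S))) → 5

== RESULT ==
d
1
1
1
2
6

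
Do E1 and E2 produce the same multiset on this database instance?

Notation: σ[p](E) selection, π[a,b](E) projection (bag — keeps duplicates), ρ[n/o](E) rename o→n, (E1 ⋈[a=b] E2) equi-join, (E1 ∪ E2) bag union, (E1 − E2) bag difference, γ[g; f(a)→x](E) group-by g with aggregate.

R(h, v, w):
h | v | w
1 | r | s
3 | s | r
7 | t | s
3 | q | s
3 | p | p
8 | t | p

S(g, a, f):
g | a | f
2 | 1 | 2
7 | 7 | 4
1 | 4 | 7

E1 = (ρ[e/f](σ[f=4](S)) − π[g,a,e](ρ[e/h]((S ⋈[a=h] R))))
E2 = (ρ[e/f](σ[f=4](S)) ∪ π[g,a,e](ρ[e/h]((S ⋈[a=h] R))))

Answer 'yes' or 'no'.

E1 row counts bottom-up:
  S → 3
  σ[f=4](S) → 1
  ρ[e/f](σ[f=4](S)) → 1
  S → 3
  R → 6
  (S ⋈[a=h] R) → 2
  ρ[e/h]((S ⋈[a=h] R)) → 2
  π[g,a,e](ρ[e/h]((S ⋈[a=h] R))) → 2
  (ρ[e/f](σ[f=4](S)) − π[g,a,e](ρ[e/h]((S ⋈[a=h] R)))) → 1
E2 row counts bottom-up:
  S → 3
  σ[f=4](S) → 1
  ρ[e/f](σ[f=4](S)) → 1
  S → 3
  R → 6
  (S ⋈[a=h] R) → 2
  ρ[e/h]((S ⋈[a=h] R)) → 2
  π[g,a,e](ρ[e/h]((S ⋈[a=h] R))) → 2
  (ρ[e/f](σ[f=4](S)) ∪ π[g,a,e](ρ[e/h]((S ⋈[a=h] R)))) → 3

E1 result:
g | a | e
7 | 7 | 4
E2 result:
g | a | e
2 | 1 | 1
7 | 7 | 4
7 | 7 | 7
Witness: (2, 1, 1) appears 0× in E1 but 1× in E2.

no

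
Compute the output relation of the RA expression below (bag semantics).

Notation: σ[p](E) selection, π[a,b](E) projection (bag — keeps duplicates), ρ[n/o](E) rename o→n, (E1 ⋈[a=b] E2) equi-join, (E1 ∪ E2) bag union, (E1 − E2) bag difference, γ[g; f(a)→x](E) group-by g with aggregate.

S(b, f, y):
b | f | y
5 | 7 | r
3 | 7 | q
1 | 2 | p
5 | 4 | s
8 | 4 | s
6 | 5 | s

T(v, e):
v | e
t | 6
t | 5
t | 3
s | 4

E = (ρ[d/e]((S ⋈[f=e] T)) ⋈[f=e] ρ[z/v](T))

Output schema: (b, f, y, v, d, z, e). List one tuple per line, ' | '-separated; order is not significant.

Subexpression sizes:
  S → 6
  T → 4
  (S ⋈[f=e] T) → 3
  ρ[d/e]((S ⋈[f=e] T)) → 3
  T → 4
  ρ[z/v](T) → 4
  (ρ[d/e]((S ⋈[f=e] T)) ⋈[f=e] ρ[z/v](T)) → 3

== RESULT ==
b | f | y | v | d | z | e
5 | 4 | s | s | 4 | s | 4
6 | 5 | s | t | 5 | t | 5
8 | 4 | s | s | 4 | s | 4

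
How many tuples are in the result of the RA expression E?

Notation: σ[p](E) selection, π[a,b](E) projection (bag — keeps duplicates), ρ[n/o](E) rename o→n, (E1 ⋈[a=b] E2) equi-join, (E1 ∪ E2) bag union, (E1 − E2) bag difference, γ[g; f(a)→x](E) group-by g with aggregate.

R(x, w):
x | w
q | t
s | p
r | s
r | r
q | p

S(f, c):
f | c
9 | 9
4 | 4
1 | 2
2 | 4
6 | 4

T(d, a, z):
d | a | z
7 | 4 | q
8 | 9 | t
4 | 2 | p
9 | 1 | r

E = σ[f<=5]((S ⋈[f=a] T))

Per-node cardinality:
  S → 5
  T → 4
  (S ⋈[f=a] T) → 4
  σ[f<=5]((S ⋈[f=a] T)) → 3

|E| = 3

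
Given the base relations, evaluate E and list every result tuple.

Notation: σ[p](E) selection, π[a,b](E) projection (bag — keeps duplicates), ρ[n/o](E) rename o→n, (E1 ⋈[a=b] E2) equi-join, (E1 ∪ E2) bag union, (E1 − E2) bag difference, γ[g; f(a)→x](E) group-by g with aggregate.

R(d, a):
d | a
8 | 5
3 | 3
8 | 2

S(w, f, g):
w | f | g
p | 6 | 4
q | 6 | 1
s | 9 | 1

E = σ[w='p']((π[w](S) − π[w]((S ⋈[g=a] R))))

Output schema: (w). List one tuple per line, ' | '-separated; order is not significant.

Row counts bottom-up:
  S → 3
  π[w](S) → 3
  S → 3
  R → 3
  (S ⋈[g=a] R) → 0
  π[w]((S ⋈[g=a] R)) → 0
  (π[w](S) − π[w]((S ⋈[g=a] R))) → 3
  σ[w='p']((π[w](S) − π[w]((S ⋈[g=a] R)))) → 1

== RESULT ==
w
p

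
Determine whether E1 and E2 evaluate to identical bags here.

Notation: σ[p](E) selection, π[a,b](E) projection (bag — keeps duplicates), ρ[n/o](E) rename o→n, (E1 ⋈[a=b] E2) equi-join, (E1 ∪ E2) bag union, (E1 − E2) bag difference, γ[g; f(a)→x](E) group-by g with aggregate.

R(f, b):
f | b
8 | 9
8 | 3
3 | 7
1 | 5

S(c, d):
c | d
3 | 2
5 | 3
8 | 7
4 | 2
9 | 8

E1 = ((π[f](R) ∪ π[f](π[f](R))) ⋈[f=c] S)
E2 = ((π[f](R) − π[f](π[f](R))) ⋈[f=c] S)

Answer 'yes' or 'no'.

E1 per-node cardinality:
  R → 4
  π[f](R) → 4
  R → 4
  π[f](R) → 4
  π[f](π[f](R)) → 4
  (π[f](R) ∪ π[f](π[f](R))) → 8
  S → 5
  ((π[f](R) ∪ π[f](π[f](R))) ⋈[f=c] S) → 6
E2 per-node cardinality:
  R → 4
  π[f](R) → 4
  R → 4
  π[f](R) → 4
  π[f](π[f](R)) → 4
  (π[f](R) − π[f](π[f](R))) → 0
  S → 5
  ((π[f](R) − π[f](π[f](R))) ⋈[f=c] S) → 0

E1 result:
f | c | d
3 | 3 | 2
3 | 3 | 2
8 | 8 | 7
8 | 8 | 7
8 | 8 | 7
8 | 8 | 7
E2 result:
f | c | d
(0 rows)
Witness: (3, 3, 2) appears 2× in E1 but 0× in E2.

no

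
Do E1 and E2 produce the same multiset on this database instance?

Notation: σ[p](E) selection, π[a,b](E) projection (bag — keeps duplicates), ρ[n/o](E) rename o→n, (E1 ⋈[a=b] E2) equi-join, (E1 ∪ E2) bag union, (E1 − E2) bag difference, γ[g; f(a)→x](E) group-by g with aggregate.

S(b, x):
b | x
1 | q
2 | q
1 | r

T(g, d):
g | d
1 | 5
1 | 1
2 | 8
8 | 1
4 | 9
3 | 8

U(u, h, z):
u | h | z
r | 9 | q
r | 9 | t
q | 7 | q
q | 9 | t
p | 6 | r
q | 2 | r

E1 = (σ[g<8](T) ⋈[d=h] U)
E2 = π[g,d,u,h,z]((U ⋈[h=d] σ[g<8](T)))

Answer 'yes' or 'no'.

E1 row counts bottom-up:
  T → 6
  σ[g<8](T) → 5
  U → 6
  (σ[g<8](T) ⋈[d=h] U) → 3
E2 row counts bottom-up:
  U → 6
  T → 6
  σ[g<8](T) → 5
  (U ⋈[h=d] σ[g<8](T)) → 3
  π[g,d,u,h,z]((U ⋈[h=d] σ[g<8](T))) → 3

E1 and E2 produce the same multiset:
g | d | u | h | z
4 | 9 | q | 9 | t
4 | 9 | r | 9 | q
4 | 9 | r | 9 | t

yes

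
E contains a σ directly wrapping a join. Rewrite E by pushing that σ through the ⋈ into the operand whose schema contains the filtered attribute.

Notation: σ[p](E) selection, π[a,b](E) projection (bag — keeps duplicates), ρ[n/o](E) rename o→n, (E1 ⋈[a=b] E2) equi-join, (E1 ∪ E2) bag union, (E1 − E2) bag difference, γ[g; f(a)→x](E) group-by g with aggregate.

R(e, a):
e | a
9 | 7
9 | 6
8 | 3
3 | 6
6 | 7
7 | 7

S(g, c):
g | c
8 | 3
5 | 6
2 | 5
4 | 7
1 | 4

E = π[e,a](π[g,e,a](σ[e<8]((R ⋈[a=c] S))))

σ filters on e, owned by the left side.
E' = π[e,a](π[g,e,a]((σ[e<8](R) ⋈[a=c] S)))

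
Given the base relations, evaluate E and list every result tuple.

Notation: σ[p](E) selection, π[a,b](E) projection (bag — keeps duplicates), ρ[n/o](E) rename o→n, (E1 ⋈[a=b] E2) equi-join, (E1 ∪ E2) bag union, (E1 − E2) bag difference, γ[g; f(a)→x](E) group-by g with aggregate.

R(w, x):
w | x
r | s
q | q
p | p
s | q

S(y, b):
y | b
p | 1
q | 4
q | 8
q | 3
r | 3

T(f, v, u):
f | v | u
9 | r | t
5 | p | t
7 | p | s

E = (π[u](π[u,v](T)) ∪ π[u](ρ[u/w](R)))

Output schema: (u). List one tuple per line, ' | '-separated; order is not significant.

Stepwise |·|:
  T → 3
  π[u,v](T) → 3
  π[u](π[u,v](T)) → 3
  R → 4
  ρ[u/w](R) → 4
  π[u](ρ[u/w](R)) → 4
  (π[u](π[u,v](T)) ∪ π[u](ρ[u/w](R))) → 7

== RESULT ==
u
p
q
r
s
s
t
t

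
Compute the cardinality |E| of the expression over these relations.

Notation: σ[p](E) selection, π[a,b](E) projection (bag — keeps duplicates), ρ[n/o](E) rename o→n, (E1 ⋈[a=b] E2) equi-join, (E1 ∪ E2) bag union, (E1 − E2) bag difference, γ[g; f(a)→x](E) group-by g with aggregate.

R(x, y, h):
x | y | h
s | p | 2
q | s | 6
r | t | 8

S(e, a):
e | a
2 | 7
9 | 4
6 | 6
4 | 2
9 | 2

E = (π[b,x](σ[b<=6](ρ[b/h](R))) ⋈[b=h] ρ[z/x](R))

Stepwise |·|:
  R → 3
  ρ[b/h](R) → 3
  σ[b<=6](ρ[b/h](R)) → 2
  π[b,x](σ[b<=6](ρ[b/h](R))) → 2
  R → 3
  ρ[z/x](R) → 3
  (π[b,x](σ[b<=6](ρ[b/h](R))) ⋈[b=h] ρ[z/x](R)) → 2

|E| = 2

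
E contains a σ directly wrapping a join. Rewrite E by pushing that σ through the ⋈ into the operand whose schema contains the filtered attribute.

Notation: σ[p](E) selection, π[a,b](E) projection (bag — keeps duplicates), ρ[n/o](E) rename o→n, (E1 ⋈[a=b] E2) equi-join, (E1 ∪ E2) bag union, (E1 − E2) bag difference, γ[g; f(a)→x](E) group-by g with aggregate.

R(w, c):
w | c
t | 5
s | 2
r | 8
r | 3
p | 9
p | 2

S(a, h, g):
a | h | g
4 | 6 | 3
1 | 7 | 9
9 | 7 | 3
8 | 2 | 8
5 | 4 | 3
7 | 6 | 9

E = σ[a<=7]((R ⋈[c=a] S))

σ filters on a, owned by the right side.
E' = (R ⋈[c=a] σ[a<=7](S))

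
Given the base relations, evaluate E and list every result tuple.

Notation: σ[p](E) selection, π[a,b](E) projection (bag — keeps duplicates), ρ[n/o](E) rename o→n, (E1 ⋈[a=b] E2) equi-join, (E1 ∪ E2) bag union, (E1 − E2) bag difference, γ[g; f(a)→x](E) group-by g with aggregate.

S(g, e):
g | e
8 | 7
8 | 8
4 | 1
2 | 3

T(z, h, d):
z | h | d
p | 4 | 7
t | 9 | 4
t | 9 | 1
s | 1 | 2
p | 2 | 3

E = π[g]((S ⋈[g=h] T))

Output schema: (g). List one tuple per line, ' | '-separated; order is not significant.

Subexpression sizes:
  S → 4
  T → 5
  (S ⋈[g=h] T) → 2
  π[g]((S ⋈[g=h] T)) → 2

== RESULT ==
g
2
4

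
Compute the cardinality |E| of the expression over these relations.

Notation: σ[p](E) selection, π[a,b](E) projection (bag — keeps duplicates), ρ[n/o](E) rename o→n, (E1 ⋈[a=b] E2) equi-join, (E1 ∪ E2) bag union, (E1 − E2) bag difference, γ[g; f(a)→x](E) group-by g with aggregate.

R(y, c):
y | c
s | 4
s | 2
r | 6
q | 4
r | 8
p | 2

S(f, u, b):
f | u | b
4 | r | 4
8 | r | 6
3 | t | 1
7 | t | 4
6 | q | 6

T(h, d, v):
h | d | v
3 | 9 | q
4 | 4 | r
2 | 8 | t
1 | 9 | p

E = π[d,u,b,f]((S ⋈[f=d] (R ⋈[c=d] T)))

Row counts bottom-up:
  S → 5
  R → 6
  T → 4
  (R ⋈[c=d] T) → 3
  (S ⋈[f=d] (R ⋈[c=d] T)) → 3
  π[d,u,b,f]((S ⋈[f=d] (R ⋈[c=d] T))) → 3

|E| = 3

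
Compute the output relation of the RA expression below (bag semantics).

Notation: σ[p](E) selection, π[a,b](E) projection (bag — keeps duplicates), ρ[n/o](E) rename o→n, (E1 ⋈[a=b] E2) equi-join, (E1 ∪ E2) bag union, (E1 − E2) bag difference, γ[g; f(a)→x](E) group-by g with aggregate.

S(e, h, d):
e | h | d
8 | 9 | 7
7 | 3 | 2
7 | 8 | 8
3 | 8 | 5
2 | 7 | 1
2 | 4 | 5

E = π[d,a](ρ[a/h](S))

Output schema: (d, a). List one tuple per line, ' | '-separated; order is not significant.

Per-node cardinality:
  S → 6
  ρ[a/h](S) → 6
  π[d,a](ρ[a/h](S)) → 6

== RESULT ==
d | a
1 | 7
2 | 3
5 | 4
5 | 8
7 | 9
8 | 8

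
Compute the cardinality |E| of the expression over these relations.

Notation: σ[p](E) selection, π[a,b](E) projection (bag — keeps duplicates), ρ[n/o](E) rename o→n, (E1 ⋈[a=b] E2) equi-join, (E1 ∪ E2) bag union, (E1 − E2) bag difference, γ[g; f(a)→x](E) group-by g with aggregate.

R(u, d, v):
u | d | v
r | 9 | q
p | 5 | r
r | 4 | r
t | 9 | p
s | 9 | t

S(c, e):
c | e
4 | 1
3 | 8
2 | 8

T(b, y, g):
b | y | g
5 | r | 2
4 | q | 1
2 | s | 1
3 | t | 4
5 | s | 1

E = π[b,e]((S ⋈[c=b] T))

Row counts bottom-up:
  S → 3
  T → 5
  (S ⋈[c=b] T) → 3
  π[b,e]((S ⋈[c=b] T)) → 3

|E| = 3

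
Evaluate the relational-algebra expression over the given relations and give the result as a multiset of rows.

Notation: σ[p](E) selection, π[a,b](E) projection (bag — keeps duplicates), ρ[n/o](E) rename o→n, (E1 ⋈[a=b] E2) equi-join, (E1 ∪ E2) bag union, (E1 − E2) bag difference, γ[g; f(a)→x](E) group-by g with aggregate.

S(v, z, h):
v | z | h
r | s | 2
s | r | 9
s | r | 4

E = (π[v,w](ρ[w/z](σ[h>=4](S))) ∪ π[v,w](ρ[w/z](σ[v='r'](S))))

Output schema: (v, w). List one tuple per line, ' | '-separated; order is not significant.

Per-node cardinality:
  S → 3
  σ[h>=4](S) → 2
  ρ[w/z](σ[h>=4](S)) → 2
  π[v,w](ρ[w/z](σ[h>=4](S))) → 2
  S → 3
  σ[v='r'](S) → 1
  ρ[w/z](σ[v='r'](S)) → 1
  π[v,w](ρ[w/z](σ[v='r'](S))) → 1
  (π[v,w](ρ[w/z](σ[h>=4](S))) ∪ π[v,w](ρ[w/z](σ[v='r'](S)))) → 3

== RESULT ==
v | w
r | s
s | r
s | r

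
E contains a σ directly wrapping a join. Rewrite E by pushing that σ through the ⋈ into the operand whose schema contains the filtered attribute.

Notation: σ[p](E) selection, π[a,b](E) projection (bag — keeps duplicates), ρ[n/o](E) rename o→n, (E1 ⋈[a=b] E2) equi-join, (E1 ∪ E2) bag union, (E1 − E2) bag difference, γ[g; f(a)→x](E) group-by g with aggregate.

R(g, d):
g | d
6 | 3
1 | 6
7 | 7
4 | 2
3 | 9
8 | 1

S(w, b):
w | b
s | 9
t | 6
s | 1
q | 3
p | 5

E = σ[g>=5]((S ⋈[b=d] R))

σ filters on g, owned by the right side.
E' = (S ⋈[b=d] σ[g>=5](R))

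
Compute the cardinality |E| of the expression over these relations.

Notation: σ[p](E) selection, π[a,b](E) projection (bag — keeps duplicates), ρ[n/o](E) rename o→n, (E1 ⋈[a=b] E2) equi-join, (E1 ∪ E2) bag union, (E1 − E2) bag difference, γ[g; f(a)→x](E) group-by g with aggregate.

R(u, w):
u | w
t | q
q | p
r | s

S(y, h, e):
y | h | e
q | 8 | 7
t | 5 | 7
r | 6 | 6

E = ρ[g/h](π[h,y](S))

Row counts bottom-up:
  S → 3
  π[h,y](S) → 3
  ρ[g/h](π[h,y](S)) → 3

|E| = 3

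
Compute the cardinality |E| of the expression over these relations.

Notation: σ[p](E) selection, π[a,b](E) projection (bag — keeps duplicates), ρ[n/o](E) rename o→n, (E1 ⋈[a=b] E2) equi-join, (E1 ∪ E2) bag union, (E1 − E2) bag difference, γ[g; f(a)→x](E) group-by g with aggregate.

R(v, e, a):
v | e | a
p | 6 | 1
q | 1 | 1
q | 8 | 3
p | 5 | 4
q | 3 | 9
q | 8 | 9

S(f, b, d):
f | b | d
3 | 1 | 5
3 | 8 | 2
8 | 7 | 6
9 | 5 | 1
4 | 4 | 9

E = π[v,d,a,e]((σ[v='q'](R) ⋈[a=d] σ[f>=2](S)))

Row counts bottom-up:
  R → 6
  σ[v='q'](R) → 4
  S → 5
  σ[f>=2](S) → 5
  (σ[v='q'](R) ⋈[a=d] σ[f>=2](S)) → 3
  π[v,d,a,e]((σ[v='q'](R) ⋈[a=d] σ[f>=2](S))) → 3

|E| = 3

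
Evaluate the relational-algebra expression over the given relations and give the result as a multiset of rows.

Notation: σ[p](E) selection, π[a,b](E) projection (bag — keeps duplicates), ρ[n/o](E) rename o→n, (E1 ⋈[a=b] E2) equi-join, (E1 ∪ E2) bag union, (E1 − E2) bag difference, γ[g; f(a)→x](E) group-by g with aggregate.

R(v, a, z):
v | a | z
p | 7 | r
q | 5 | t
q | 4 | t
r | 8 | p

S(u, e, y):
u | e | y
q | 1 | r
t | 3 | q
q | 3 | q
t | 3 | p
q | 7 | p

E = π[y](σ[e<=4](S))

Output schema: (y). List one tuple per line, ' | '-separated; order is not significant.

Subexpression sizes:
  S → 5
  σ[e<=4](S) → 4
  π[y](σ[e<=4](S)) → 4

== RESULT ==
y
p
q
q
r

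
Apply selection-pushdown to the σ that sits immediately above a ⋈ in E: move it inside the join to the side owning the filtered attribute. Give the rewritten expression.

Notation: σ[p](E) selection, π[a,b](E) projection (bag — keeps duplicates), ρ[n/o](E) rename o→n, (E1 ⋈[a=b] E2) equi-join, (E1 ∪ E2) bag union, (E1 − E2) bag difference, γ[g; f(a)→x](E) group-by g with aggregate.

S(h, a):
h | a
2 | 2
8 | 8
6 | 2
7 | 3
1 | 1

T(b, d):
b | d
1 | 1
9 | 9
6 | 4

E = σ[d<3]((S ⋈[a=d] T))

σ filters on d, owned by the right side.
E' = (S ⋈[a=d] σ[d<3](T))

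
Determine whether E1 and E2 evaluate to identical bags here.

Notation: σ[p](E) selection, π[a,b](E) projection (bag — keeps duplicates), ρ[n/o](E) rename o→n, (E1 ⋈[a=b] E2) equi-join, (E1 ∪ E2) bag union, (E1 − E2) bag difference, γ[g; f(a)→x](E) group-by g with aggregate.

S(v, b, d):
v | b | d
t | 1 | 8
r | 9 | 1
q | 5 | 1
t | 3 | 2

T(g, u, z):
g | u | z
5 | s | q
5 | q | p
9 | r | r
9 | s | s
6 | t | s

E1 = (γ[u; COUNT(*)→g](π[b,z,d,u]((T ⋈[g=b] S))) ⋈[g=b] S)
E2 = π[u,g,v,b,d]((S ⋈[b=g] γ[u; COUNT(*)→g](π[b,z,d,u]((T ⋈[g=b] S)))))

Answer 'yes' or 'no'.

E1 per-node cardinality:
  T → 5
  S → 4
  (T ⋈[g=b] S) → 4
  π[b,z,d,u]((T ⋈[g=b] S)) → 4
  γ[u; COUNT(*)→g](π[b,z,d,u]((T ⋈[g=b] S))) → 3
  S → 4
  (γ[u; COUNT(*)→g](π[b,z,d,u]((T ⋈[g=b] S))) ⋈[g=b] S) → 2
E2 per-node cardinality:
  S → 4
  T → 5
  S → 4
  (T ⋈[g=b] S) → 4
  π[b,z,d,u]((T ⋈[g=b] S)) → 4
  γ[u; COUNT(*)→g](π[b,z,d,u]((T ⋈[g=b] S))) → 3
  (S ⋈[b=g] γ[u; COUNT(*)→g](π[b,z,d,u]((T ⋈[g=b] S)))) → 2
  π[u,g,v,b,d]((S ⋈[b=g] γ[u; COUNT(*)→g](π[b,z,d,u]((T ⋈[g=b] S))))) → 2

E1 and E2 produce the same multiset:
u | g | v | b | d
q | 1 | t | 1 | 8
r | 1 | t | 1 | 8

yes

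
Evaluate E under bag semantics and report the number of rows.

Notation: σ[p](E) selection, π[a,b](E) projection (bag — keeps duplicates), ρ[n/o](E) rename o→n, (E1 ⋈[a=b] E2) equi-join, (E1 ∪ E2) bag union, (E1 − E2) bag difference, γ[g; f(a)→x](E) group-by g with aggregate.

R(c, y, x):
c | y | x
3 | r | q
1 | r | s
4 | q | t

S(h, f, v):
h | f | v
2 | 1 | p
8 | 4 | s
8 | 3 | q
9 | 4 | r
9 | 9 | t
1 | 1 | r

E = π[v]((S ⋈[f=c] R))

Row counts bottom-up:
  S → 6
  R → 3
  (S ⋈[f=c] R) → 5
  π[v]((S ⋈[f=c] R)) → 5

|E| = 5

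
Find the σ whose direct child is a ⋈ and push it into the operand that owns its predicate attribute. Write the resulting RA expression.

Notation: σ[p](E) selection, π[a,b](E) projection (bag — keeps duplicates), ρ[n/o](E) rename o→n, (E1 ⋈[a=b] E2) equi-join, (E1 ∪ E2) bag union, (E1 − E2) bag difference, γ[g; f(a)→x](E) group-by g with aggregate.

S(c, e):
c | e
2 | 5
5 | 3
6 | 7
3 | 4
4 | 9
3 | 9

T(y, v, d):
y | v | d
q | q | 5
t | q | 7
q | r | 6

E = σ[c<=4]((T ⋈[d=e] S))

σ filters on c, owned by the right side.
E' = (T ⋈[d=e] σ[c<=4](S))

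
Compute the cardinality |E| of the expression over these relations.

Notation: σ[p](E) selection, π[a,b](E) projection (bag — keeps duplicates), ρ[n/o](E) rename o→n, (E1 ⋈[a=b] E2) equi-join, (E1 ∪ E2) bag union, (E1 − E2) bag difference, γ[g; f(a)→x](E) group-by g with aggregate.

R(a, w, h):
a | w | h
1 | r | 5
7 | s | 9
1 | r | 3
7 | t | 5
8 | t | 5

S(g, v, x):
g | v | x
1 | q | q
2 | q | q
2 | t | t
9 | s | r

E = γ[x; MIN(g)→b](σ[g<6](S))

Subexpression sizes:
  S → 4
  σ[g<6](S) → 3
  γ[x; MIN(g)→b](σ[g<6](S)) → 2

|E| = 2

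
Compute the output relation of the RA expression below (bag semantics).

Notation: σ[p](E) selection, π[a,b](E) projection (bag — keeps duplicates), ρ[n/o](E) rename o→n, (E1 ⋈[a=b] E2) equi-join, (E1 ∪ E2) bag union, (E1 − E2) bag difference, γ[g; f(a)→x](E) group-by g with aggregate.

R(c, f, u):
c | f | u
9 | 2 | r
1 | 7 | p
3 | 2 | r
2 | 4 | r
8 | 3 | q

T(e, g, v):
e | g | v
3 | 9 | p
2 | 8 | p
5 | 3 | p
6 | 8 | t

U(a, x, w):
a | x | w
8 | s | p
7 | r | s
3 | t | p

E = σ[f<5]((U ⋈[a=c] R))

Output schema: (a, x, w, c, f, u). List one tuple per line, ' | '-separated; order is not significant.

Stepwise |·|:
  U → 3
  R → 5
  (U ⋈[a=c] R) → 2
  σ[f<5]((U ⋈[a=c] R)) → 2

== RESULT ==
a | x | w | c | f | u
3 | t | p | 3 | 2 | r
8 | s | p | 8 | 3 | q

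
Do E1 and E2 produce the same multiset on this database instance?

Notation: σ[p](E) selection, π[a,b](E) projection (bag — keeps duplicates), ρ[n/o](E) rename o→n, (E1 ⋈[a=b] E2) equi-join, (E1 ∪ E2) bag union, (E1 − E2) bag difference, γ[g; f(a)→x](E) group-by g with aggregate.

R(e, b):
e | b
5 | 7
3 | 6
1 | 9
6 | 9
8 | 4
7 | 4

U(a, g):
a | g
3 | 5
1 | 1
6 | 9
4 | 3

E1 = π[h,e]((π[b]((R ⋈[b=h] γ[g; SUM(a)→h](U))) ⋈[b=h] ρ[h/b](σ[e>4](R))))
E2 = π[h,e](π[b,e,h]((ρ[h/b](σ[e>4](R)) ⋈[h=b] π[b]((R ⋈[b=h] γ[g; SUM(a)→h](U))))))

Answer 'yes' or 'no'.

E1 subexpression sizes:
  R → 6
  U → 4
  γ[g; SUM(a)→h](U) → 4
  (R ⋈[b=h] γ[g; SUM(a)→h](U)) → 3
  π[b]((R ⋈[b=h] γ[g; SUM(a)→h](U))) → 3
  R → 6
  σ[e>4](R) → 4
  ρ[h/b](σ[e>4](R)) → 4
  (π[b]((R ⋈[b=h] γ[g; SUM(a)→h](U))) ⋈[b=h] ρ[h/b](σ[e>4](R))) → 4
  π[h,e]((π[b]((R ⋈[b=h] γ[g; SUM(a)→h](U))) ⋈[b=h] ρ[h/b](σ[e>4](R)))) → 4
E2 subexpression sizes:
  R → 6
  σ[e>4](R) → 4
  ρ[h/b](σ[e>4](R)) → 4
  R → 6
  U → 4
  γ[g; SUM(a)→h](U) → 4
  (R ⋈[b=h] γ[g; SUM(a)→h](U)) → 3
  π[b]((R ⋈[b=h] γ[g; SUM(a)→h](U))) → 3
  (ρ[h/b](σ[e>4](R)) ⋈[h=b] π[b]((R ⋈[b=h] γ[g; SUM(a)→h](U)))) → 4
  π[b,e,h]((ρ[h/b](σ[e>4](R)) ⋈[h=b] π[b]((R ⋈[b=h] γ[g; SUM(a)→h](U))))) → 4
  π[h,e](π[b,e,h]((ρ[h/b](σ[e>4](R)) ⋈[h=b] π[b]((R ⋈[b=h] γ[g; SUM(a)→h](U)))))) → 4

E1 and E2 produce the same multiset:
h | e
4 | 7
4 | 7
4 | 8
4 | 8

yes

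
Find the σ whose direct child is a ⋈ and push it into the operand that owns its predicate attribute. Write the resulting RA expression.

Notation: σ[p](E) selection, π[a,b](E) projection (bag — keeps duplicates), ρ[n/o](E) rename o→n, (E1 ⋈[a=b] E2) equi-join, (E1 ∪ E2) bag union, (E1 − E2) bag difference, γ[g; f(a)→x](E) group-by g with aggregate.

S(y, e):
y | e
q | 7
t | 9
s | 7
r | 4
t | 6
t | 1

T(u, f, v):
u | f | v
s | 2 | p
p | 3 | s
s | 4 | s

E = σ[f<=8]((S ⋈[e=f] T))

σ filters on f, owned by the right side.
E' = (S ⋈[e=f] σ[f<=8](T))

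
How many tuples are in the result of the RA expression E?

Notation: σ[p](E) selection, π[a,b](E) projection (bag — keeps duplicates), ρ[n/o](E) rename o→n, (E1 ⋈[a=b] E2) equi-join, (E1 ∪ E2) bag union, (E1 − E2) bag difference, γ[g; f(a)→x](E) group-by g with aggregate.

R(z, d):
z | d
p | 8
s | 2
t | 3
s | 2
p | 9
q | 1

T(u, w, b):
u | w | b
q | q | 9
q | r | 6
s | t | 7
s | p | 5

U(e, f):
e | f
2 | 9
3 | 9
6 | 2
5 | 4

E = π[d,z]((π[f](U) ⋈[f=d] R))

Stepwise |·|:
  U → 4
  π[f](U) → 4
  R → 6
  (π[f](U) ⋈[f=d] R) → 4
  π[d,z]((π[f](U) ⋈[f=d] R)) → 4

|E| = 4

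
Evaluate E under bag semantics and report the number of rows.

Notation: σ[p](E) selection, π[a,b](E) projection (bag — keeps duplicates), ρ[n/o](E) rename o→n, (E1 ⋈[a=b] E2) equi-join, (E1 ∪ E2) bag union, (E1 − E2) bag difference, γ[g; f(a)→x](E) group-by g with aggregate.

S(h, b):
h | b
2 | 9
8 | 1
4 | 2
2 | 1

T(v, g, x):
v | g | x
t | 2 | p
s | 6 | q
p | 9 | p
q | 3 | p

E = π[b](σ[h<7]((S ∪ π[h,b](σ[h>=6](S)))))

Subexpression sizes:
  S → 4
  S → 4
  σ[h>=6](S) → 1
  π[h,b](σ[h>=6](S)) → 1
  (S ∪ π[h,b](σ[h>=6](S))) → 5
  σ[h<7]((S ∪ π[h,b](σ[h>=6](S)))) → 3
  π[b](σ[h<7]((S ∪ π[h,b](σ[h>=6](S))))) → 3

|E| = 3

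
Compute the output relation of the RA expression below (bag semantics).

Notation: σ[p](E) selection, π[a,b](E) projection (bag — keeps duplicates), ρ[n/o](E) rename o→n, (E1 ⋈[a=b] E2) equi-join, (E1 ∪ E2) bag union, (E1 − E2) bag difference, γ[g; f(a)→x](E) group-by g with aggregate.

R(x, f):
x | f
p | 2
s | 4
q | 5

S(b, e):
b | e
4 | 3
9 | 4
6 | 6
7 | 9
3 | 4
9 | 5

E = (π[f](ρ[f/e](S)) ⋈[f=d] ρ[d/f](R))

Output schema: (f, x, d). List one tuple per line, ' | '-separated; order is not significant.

Stepwise |·|:
  S → 6
  ρ[f/e](S) → 6
  π[f](ρ[f/e](S)) → 6
  R → 3
  ρ[d/f](R) → 3
  (π[f](ρ[f/e](S)) ⋈[f=d] ρ[d/f](R)) → 3

== RESULT ==
f | x | d
4 | s | 4
4 | s | 4
5 | q | 5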